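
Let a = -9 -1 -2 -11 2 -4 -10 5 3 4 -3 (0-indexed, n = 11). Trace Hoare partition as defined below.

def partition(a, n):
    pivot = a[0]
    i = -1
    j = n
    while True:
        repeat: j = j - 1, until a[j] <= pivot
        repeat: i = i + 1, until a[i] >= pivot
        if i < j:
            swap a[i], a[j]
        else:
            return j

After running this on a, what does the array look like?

pivot = a[0] = -9; i = -1, j = 11
j→6 (a[6]=-10≤-9), i→0 (a[0]=-9≥-9); i<j, swap → -10 -1 -2 -11 2 -4 -9 5 3 4 -3
j→3 (a[3]=-11≤-9), i→1 (a[1]=-1≥-9); i<j, swap → -10 -11 -2 -1 2 -4 -9 5 3 4 -3
j→1, i→2; i≥j, return j=1. a = -10 -11 -2 -1 2 -4 -9 5 3 4 -3

-10 -11 -2 -1 2 -4 -9 5 3 4 -3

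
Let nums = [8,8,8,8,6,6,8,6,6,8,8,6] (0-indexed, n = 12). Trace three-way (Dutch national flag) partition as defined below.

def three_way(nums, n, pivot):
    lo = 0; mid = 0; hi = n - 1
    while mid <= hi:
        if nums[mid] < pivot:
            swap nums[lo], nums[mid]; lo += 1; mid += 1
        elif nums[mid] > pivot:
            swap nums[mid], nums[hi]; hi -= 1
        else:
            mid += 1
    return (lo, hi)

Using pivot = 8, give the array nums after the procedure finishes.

[6,6,6,6,6,8,8,8,8,8,8,8]

pivot = 8; lo=0, mid=0, hi=11
nums[mid]=8=8: mid=1
nums[mid]=8=8: mid=2
nums[mid]=8=8: mid=3
nums[mid]=8=8: mid=4
nums[mid]=6<8: swap nums[0],nums[4]; lo=1,mid=5 → [6,8,8,8,8,6,8,6,6,8,8,6]
nums[mid]=6<8: swap nums[1],nums[5]; lo=2,mid=6 → [6,6,8,8,8,8,8,6,6,8,8,6]
nums[mid]=8=8: mid=7
nums[mid]=6<8: swap nums[2],nums[7]; lo=3,mid=8 → [6,6,6,8,8,8,8,8,6,8,8,6]
nums[mid]=6<8: swap nums[3],nums[8]; lo=4,mid=9 → [6,6,6,6,8,8,8,8,8,8,8,6]
nums[mid]=8=8: mid=10
nums[mid]=8=8: mid=11
nums[mid]=6<8: swap nums[4],nums[11]; lo=5,mid=12 → [6,6,6,6,6,8,8,8,8,8,8,8]
end: lo=5, hi=11; nums = [6,6,6,6,6,8,8,8,8,8,8,8]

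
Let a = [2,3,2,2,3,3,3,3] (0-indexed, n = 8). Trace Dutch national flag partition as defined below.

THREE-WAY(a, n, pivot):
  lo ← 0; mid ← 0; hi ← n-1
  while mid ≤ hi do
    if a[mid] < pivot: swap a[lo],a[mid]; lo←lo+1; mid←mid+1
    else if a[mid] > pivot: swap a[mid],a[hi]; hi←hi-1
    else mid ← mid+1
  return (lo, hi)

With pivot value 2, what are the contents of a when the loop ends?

[2,2,2,3,3,3,3,3]

pivot = 2; lo=0, mid=0, hi=7
a[mid]=2=2: mid=1
a[mid]=3>2: swap a[1],a[7]; hi=6 → [2,3,2,2,3,3,3,3]
a[mid]=3>2: swap a[1],a[6]; hi=5 → [2,3,2,2,3,3,3,3]
a[mid]=3>2: swap a[1],a[5]; hi=4 → [2,3,2,2,3,3,3,3]
a[mid]=3>2: swap a[1],a[4]; hi=3 → [2,3,2,2,3,3,3,3]
a[mid]=3>2: swap a[1],a[3]; hi=2 → [2,2,2,3,3,3,3,3]
a[mid]=2=2: mid=2
a[mid]=2=2: mid=3
end: lo=0, hi=2; a = [2,2,2,3,3,3,3,3]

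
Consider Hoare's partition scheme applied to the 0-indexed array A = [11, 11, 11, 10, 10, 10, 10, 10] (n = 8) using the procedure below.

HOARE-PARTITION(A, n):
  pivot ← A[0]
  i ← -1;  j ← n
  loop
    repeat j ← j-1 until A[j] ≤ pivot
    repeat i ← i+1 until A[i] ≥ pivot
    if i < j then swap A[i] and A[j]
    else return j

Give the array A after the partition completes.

pivot=11
j stops at 7 (10), i stops at 0 (11); swap ⇒ [10, 11, 11, 10, 10, 10, 10, 11]
j stops at 6 (10), i stops at 1 (11); swap ⇒ [10, 10, 11, 10, 10, 10, 11, 11]
j stops at 5 (10), i stops at 2 (11); swap ⇒ [10, 10, 10, 10, 10, 11, 11, 11]
j stops at 4, i stops at 5; i≥j ⇒ return 4. A=[10, 10, 10, 10, 10, 11, 11, 11]

[10, 10, 10, 10, 10, 11, 11, 11]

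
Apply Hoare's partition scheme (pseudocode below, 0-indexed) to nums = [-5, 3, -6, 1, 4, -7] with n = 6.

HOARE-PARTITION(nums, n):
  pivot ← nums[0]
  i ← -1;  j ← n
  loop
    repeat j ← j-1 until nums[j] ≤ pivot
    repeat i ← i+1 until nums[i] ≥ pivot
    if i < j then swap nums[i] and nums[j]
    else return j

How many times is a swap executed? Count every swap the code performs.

2

pivot=-5
j stops at 5 (-7), i stops at 0 (-5); swap ⇒ [-7, 3, -6, 1, 4, -5]
j stops at 2 (-6), i stops at 1 (3); swap ⇒ [-7, -6, 3, 1, 4, -5]
j stops at 1, i stops at 2; i≥j ⇒ return 1. nums=[-7, -6, 3, 1, 4, -5]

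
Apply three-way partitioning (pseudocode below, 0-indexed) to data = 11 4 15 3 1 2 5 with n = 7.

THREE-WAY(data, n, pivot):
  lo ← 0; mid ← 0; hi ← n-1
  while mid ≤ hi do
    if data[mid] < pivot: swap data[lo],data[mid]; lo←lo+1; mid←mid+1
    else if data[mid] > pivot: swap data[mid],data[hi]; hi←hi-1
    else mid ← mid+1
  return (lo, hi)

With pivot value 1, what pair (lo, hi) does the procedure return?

lo=0 mid=0 hi=6
11>1: swap(0,6), hi=5 ⇒ 5 4 15 3 1 2 11
5>1: swap(0,5), hi=4 ⇒ 2 4 15 3 1 5 11
2>1: swap(0,4), hi=3 ⇒ 1 4 15 3 2 5 11
1=1: mid=1
4>1: swap(1,3), hi=2 ⇒ 1 3 15 4 2 5 11
3>1: swap(1,2), hi=1 ⇒ 1 15 3 4 2 5 11
15>1: swap(1,1), hi=0 ⇒ 1 15 3 4 2 5 11
done. lo=0 hi=0; data=1 15 3 4 2 5 11

(0, 0)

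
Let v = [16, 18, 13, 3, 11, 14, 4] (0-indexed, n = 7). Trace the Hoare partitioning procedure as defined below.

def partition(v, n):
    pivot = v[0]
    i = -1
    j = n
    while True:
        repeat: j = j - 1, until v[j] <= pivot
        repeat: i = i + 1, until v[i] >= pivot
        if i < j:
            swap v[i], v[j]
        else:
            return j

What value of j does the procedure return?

4

pivot = v[0] = 16; i = -1, j = 7
j→6 (v[6]=4≤16), i→0 (v[0]=16≥16); i<j, swap → [4, 18, 13, 3, 11, 14, 16]
j→5 (v[5]=14≤16), i→1 (v[1]=18≥16); i<j, swap → [4, 14, 13, 3, 11, 18, 16]
j→4, i→5; i≥j, return j=4. v = [4, 14, 13, 3, 11, 18, 16]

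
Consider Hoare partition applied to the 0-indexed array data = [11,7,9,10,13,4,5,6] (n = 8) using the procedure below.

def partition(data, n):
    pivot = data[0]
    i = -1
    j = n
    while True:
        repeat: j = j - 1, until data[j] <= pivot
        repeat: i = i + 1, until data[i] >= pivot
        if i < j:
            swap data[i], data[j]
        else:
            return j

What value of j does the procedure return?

pivot=11
j stops at 7 (6), i stops at 0 (11); swap ⇒ [6,7,9,10,13,4,5,11]
j stops at 6 (5), i stops at 4 (13); swap ⇒ [6,7,9,10,5,4,13,11]
j stops at 5, i stops at 6; i≥j ⇒ return 5. data=[6,7,9,10,5,4,13,11]

5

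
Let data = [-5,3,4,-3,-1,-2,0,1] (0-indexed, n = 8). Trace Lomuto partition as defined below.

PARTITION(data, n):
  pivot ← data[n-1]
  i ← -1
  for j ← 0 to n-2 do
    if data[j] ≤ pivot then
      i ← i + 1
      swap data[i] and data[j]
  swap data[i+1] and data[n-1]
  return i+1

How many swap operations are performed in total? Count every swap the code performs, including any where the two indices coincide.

6

pivot=1, i=-1
j=0: -5≤1, i=0, swap(0,0) ⇒ [-5,3,4,-3,-1,-2,0,1]
j=1: 3>1, skip
j=2: 4>1, skip
j=3: -3≤1, i=1, swap(1,3) ⇒ [-5,-3,4,3,-1,-2,0,1]
j=4: -1≤1, i=2, swap(2,4) ⇒ [-5,-3,-1,3,4,-2,0,1]
j=5: -2≤1, i=3, swap(3,5) ⇒ [-5,-3,-1,-2,4,3,0,1]
j=6: 0≤1, i=4, swap(4,6) ⇒ [-5,-3,-1,-2,0,3,4,1]
swap(5,7) ⇒ [-5,-3,-1,-2,0,1,4,3]; return 5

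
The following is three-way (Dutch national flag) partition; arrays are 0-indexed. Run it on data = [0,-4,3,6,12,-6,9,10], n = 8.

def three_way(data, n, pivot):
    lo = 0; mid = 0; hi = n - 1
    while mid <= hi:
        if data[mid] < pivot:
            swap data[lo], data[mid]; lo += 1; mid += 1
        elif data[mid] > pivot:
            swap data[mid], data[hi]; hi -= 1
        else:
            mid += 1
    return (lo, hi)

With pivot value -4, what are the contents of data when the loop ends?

[-6,-4,6,12,3,9,10,0]

pivot = -4; lo=0, mid=0, hi=7
data[mid]=0>-4: swap data[0],data[7]; hi=6 → [10,-4,3,6,12,-6,9,0]
data[mid]=10>-4: swap data[0],data[6]; hi=5 → [9,-4,3,6,12,-6,10,0]
data[mid]=9>-4: swap data[0],data[5]; hi=4 → [-6,-4,3,6,12,9,10,0]
data[mid]=-6<-4: swap data[0],data[0]; lo=1,mid=1 → [-6,-4,3,6,12,9,10,0]
data[mid]=-4=-4: mid=2
data[mid]=3>-4: swap data[2],data[4]; hi=3 → [-6,-4,12,6,3,9,10,0]
data[mid]=12>-4: swap data[2],data[3]; hi=2 → [-6,-4,6,12,3,9,10,0]
data[mid]=6>-4: swap data[2],data[2]; hi=1 → [-6,-4,6,12,3,9,10,0]
end: lo=1, hi=1; data = [-6,-4,6,12,3,9,10,0]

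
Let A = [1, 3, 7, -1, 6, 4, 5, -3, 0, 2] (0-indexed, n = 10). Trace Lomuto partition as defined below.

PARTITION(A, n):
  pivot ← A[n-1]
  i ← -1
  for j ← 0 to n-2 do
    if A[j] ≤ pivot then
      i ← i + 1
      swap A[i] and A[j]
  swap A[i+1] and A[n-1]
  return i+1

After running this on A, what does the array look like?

[1, -1, -3, 0, 2, 4, 5, 7, 3, 6]

pivot = A[9] = 2; i = -1
j=0: A[0]=1 ≤ 2 → i=0, swap A[0],A[0] (no change) → [1, 3, 7, -1, 6, 4, 5, -3, 0, 2]
j=1: A[1]=3 > 2 → no swap
j=2: A[2]=7 > 2 → no swap
j=3: A[3]=-1 ≤ 2 → i=1, swap A[1],A[3] → [1, -1, 7, 3, 6, 4, 5, -3, 0, 2]
j=4: A[4]=6 > 2 → no swap
j=5: A[5]=4 > 2 → no swap
j=6: A[6]=5 > 2 → no swap
j=7: A[7]=-3 ≤ 2 → i=2, swap A[2],A[7] → [1, -1, -3, 3, 6, 4, 5, 7, 0, 2]
j=8: A[8]=0 ≤ 2 → i=3, swap A[3],A[8] → [1, -1, -3, 0, 6, 4, 5, 7, 3, 2]
final swap A[4],A[9] → [1, -1, -3, 0, 2, 4, 5, 7, 3, 6]; return 4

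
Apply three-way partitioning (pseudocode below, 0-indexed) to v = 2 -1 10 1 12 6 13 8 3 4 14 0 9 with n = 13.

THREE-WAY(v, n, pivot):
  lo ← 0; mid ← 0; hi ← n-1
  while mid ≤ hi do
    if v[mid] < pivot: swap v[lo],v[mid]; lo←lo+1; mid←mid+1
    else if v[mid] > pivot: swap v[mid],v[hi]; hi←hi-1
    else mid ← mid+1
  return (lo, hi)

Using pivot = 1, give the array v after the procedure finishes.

0 -1 1 12 6 13 8 3 4 14 10 9 2

pivot = 1; lo=0, mid=0, hi=12
v[mid]=2>1: swap v[0],v[12]; hi=11 → 9 -1 10 1 12 6 13 8 3 4 14 0 2
v[mid]=9>1: swap v[0],v[11]; hi=10 → 0 -1 10 1 12 6 13 8 3 4 14 9 2
v[mid]=0<1: swap v[0],v[0]; lo=1,mid=1 → 0 -1 10 1 12 6 13 8 3 4 14 9 2
v[mid]=-1<1: swap v[1],v[1]; lo=2,mid=2 → 0 -1 10 1 12 6 13 8 3 4 14 9 2
v[mid]=10>1: swap v[2],v[10]; hi=9 → 0 -1 14 1 12 6 13 8 3 4 10 9 2
v[mid]=14>1: swap v[2],v[9]; hi=8 → 0 -1 4 1 12 6 13 8 3 14 10 9 2
v[mid]=4>1: swap v[2],v[8]; hi=7 → 0 -1 3 1 12 6 13 8 4 14 10 9 2
v[mid]=3>1: swap v[2],v[7]; hi=6 → 0 -1 8 1 12 6 13 3 4 14 10 9 2
v[mid]=8>1: swap v[2],v[6]; hi=5 → 0 -1 13 1 12 6 8 3 4 14 10 9 2
v[mid]=13>1: swap v[2],v[5]; hi=4 → 0 -1 6 1 12 13 8 3 4 14 10 9 2
v[mid]=6>1: swap v[2],v[4]; hi=3 → 0 -1 12 1 6 13 8 3 4 14 10 9 2
v[mid]=12>1: swap v[2],v[3]; hi=2 → 0 -1 1 12 6 13 8 3 4 14 10 9 2
v[mid]=1=1: mid=3
end: lo=2, hi=2; v = 0 -1 1 12 6 13 8 3 4 14 10 9 2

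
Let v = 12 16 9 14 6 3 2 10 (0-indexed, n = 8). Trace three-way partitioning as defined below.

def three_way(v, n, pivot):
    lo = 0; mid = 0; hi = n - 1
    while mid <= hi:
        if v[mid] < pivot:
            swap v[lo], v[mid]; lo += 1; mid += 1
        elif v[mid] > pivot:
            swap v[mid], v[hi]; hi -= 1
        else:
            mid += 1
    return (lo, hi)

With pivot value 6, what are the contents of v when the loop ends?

lo=0 mid=0 hi=7
12>6: swap(0,7), hi=6 ⇒ 10 16 9 14 6 3 2 12
10>6: swap(0,6), hi=5 ⇒ 2 16 9 14 6 3 10 12
2<6: swap(0,0), lo=1 mid=1 ⇒ 2 16 9 14 6 3 10 12
16>6: swap(1,5), hi=4 ⇒ 2 3 9 14 6 16 10 12
3<6: swap(1,1), lo=2 mid=2 ⇒ 2 3 9 14 6 16 10 12
9>6: swap(2,4), hi=3 ⇒ 2 3 6 14 9 16 10 12
6=6: mid=3
14>6: swap(3,3), hi=2 ⇒ 2 3 6 14 9 16 10 12
done. lo=2 hi=2; v=2 3 6 14 9 16 10 12

2 3 6 14 9 16 10 12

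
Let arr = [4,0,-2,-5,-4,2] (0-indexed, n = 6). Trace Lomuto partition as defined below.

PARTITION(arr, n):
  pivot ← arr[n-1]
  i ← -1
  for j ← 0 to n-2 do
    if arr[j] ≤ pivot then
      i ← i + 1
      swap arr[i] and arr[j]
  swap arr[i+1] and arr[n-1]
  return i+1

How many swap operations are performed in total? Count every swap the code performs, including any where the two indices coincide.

5

pivot=2, i=-1
j=0: 4>2, skip
j=1: 0≤2, i=0, swap(0,1) ⇒ [0,4,-2,-5,-4,2]
j=2: -2≤2, i=1, swap(1,2) ⇒ [0,-2,4,-5,-4,2]
j=3: -5≤2, i=2, swap(2,3) ⇒ [0,-2,-5,4,-4,2]
j=4: -4≤2, i=3, swap(3,4) ⇒ [0,-2,-5,-4,4,2]
swap(4,5) ⇒ [0,-2,-5,-4,2,4]; return 4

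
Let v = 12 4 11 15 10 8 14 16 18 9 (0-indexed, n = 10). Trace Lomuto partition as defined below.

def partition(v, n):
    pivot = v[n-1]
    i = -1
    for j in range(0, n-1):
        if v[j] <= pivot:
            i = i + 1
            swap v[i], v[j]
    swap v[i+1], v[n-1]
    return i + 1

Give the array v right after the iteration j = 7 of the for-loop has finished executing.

pivot = v[9] = 9; i = -1
j=0: v[0]=12 > 9 → no swap
j=1: v[1]=4 ≤ 9 → i=0, swap v[0],v[1] → 4 12 11 15 10 8 14 16 18 9
j=2: v[2]=11 > 9 → no swap
j=3: v[3]=15 > 9 → no swap
j=4: v[4]=10 > 9 → no swap
j=5: v[5]=8 ≤ 9 → i=1, swap v[1],v[5] → 4 8 11 15 10 12 14 16 18 9
j=6: v[6]=14 > 9 → no swap
j=7: v[7]=16 > 9 → no swap
(after j=7) v = 4 8 11 15 10 12 14 16 18 9

4 8 11 15 10 12 14 16 18 9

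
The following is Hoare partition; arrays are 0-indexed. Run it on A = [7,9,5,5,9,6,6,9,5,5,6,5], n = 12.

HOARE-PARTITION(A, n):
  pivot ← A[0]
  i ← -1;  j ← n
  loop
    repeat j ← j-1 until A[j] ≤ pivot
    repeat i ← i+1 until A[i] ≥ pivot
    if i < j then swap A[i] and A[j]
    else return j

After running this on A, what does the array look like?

[5,6,5,5,5,6,6,5,9,9,9,7]

pivot=7
j stops at 11 (5), i stops at 0 (7); swap ⇒ [5,9,5,5,9,6,6,9,5,5,6,7]
j stops at 10 (6), i stops at 1 (9); swap ⇒ [5,6,5,5,9,6,6,9,5,5,9,7]
j stops at 9 (5), i stops at 4 (9); swap ⇒ [5,6,5,5,5,6,6,9,5,9,9,7]
j stops at 8 (5), i stops at 7 (9); swap ⇒ [5,6,5,5,5,6,6,5,9,9,9,7]
j stops at 7, i stops at 8; i≥j ⇒ return 7. A=[5,6,5,5,5,6,6,5,9,9,9,7]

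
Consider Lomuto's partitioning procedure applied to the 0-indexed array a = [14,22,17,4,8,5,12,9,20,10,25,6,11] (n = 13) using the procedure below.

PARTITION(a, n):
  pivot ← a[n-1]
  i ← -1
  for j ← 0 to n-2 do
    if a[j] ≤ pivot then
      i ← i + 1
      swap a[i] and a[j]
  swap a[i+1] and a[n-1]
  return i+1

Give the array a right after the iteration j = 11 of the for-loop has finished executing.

pivot=11, i=-1
j=0: 14>11, skip
j=1: 22>11, skip
j=2: 17>11, skip
j=3: 4≤11, i=0, swap(0,3) ⇒ [4,22,17,14,8,5,12,9,20,10,25,6,11]
j=4: 8≤11, i=1, swap(1,4) ⇒ [4,8,17,14,22,5,12,9,20,10,25,6,11]
j=5: 5≤11, i=2, swap(2,5) ⇒ [4,8,5,14,22,17,12,9,20,10,25,6,11]
j=6: 12>11, skip
j=7: 9≤11, i=3, swap(3,7) ⇒ [4,8,5,9,22,17,12,14,20,10,25,6,11]
j=8: 20>11, skip
j=9: 10≤11, i=4, swap(4,9) ⇒ [4,8,5,9,10,17,12,14,20,22,25,6,11]
j=10: 25>11, skip
j=11: 6≤11, i=5, swap(5,11) ⇒ [4,8,5,9,10,6,12,14,20,22,25,17,11]
(after j=11) a = [4,8,5,9,10,6,12,14,20,22,25,17,11]

[4,8,5,9,10,6,12,14,20,22,25,17,11]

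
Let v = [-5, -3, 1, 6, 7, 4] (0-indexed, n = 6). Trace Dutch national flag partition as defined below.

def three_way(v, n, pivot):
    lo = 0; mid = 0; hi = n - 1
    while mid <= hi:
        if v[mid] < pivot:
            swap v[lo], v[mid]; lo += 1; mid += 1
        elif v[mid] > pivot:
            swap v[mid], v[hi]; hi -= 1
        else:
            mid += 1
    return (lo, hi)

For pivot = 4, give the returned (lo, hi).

(3, 3)

lo=0 mid=0 hi=5
-5<4: swap(0,0), lo=1 mid=1 ⇒ [-5, -3, 1, 6, 7, 4]
-3<4: swap(1,1), lo=2 mid=2 ⇒ [-5, -3, 1, 6, 7, 4]
1<4: swap(2,2), lo=3 mid=3 ⇒ [-5, -3, 1, 6, 7, 4]
6>4: swap(3,5), hi=4 ⇒ [-5, -3, 1, 4, 7, 6]
4=4: mid=4
7>4: swap(4,4), hi=3 ⇒ [-5, -3, 1, 4, 7, 6]
done. lo=3 hi=3; v=[-5, -3, 1, 4, 7, 6]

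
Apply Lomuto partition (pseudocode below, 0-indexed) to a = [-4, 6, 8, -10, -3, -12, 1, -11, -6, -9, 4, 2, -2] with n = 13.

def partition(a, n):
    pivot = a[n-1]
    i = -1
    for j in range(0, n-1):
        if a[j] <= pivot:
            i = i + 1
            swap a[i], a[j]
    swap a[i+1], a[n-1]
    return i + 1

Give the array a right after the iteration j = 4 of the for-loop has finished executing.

[-4, -10, -3, 6, 8, -12, 1, -11, -6, -9, 4, 2, -2]

pivot=-2, i=-1
j=0: -4≤-2, i=0, swap(0,0) ⇒ [-4, 6, 8, -10, -3, -12, 1, -11, -6, -9, 4, 2, -2]
j=1: 6>-2, skip
j=2: 8>-2, skip
j=3: -10≤-2, i=1, swap(1,3) ⇒ [-4, -10, 8, 6, -3, -12, 1, -11, -6, -9, 4, 2, -2]
j=4: -3≤-2, i=2, swap(2,4) ⇒ [-4, -10, -3, 6, 8, -12, 1, -11, -6, -9, 4, 2, -2]
(after j=4) a = [-4, -10, -3, 6, 8, -12, 1, -11, -6, -9, 4, 2, -2]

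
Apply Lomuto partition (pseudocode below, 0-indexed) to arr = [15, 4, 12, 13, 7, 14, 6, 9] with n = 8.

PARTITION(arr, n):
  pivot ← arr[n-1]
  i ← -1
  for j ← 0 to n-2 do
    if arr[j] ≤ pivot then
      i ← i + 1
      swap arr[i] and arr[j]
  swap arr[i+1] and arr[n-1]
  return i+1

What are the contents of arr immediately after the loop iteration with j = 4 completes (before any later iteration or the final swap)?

pivot = arr[7] = 9; i = -1
j=0: arr[0]=15 > 9 → no swap
j=1: arr[1]=4 ≤ 9 → i=0, swap arr[0],arr[1] → [4, 15, 12, 13, 7, 14, 6, 9]
j=2: arr[2]=12 > 9 → no swap
j=3: arr[3]=13 > 9 → no swap
j=4: arr[4]=7 ≤ 9 → i=1, swap arr[1],arr[4] → [4, 7, 12, 13, 15, 14, 6, 9]
(after j=4) arr = [4, 7, 12, 13, 15, 14, 6, 9]

[4, 7, 12, 13, 15, 14, 6, 9]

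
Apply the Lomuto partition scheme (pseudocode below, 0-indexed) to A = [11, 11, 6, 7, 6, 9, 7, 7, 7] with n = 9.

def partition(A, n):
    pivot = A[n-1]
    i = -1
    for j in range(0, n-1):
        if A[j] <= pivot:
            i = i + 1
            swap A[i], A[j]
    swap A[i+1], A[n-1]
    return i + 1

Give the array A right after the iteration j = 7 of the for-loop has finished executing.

pivot=7, i=-1
j=0: 11>7, skip
j=1: 11>7, skip
j=2: 6≤7, i=0, swap(0,2) ⇒ [6, 11, 11, 7, 6, 9, 7, 7, 7]
j=3: 7≤7, i=1, swap(1,3) ⇒ [6, 7, 11, 11, 6, 9, 7, 7, 7]
j=4: 6≤7, i=2, swap(2,4) ⇒ [6, 7, 6, 11, 11, 9, 7, 7, 7]
j=5: 9>7, skip
j=6: 7≤7, i=3, swap(3,6) ⇒ [6, 7, 6, 7, 11, 9, 11, 7, 7]
j=7: 7≤7, i=4, swap(4,7) ⇒ [6, 7, 6, 7, 7, 9, 11, 11, 7]
(after j=7) A = [6, 7, 6, 7, 7, 9, 11, 11, 7]

[6, 7, 6, 7, 7, 9, 11, 11, 7]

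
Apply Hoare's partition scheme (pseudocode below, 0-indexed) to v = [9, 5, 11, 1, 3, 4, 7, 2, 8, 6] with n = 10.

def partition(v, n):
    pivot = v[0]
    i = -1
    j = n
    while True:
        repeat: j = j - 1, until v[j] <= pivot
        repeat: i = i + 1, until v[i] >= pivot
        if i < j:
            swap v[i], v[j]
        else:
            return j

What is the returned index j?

7

pivot = v[0] = 9; i = -1, j = 10
j→9 (v[9]=6≤9), i→0 (v[0]=9≥9); i<j, swap → [6, 5, 11, 1, 3, 4, 7, 2, 8, 9]
j→8 (v[8]=8≤9), i→2 (v[2]=11≥9); i<j, swap → [6, 5, 8, 1, 3, 4, 7, 2, 11, 9]
j→7, i→8; i≥j, return j=7. v = [6, 5, 8, 1, 3, 4, 7, 2, 11, 9]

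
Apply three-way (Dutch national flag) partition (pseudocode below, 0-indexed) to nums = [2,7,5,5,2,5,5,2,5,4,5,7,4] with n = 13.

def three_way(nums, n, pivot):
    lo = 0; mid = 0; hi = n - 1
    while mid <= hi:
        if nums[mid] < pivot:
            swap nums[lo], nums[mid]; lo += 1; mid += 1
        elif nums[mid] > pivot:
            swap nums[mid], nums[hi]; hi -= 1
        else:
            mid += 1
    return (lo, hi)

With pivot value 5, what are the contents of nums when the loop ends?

[2,4,2,2,4,5,5,5,5,5,5,7,7]

pivot = 5; lo=0, mid=0, hi=12
nums[mid]=2<5: swap nums[0],nums[0]; lo=1,mid=1 → [2,7,5,5,2,5,5,2,5,4,5,7,4]
nums[mid]=7>5: swap nums[1],nums[12]; hi=11 → [2,4,5,5,2,5,5,2,5,4,5,7,7]
nums[mid]=4<5: swap nums[1],nums[1]; lo=2,mid=2 → [2,4,5,5,2,5,5,2,5,4,5,7,7]
nums[mid]=5=5: mid=3
nums[mid]=5=5: mid=4
nums[mid]=2<5: swap nums[2],nums[4]; lo=3,mid=5 → [2,4,2,5,5,5,5,2,5,4,5,7,7]
nums[mid]=5=5: mid=6
nums[mid]=5=5: mid=7
nums[mid]=2<5: swap nums[3],nums[7]; lo=4,mid=8 → [2,4,2,2,5,5,5,5,5,4,5,7,7]
nums[mid]=5=5: mid=9
nums[mid]=4<5: swap nums[4],nums[9]; lo=5,mid=10 → [2,4,2,2,4,5,5,5,5,5,5,7,7]
nums[mid]=5=5: mid=11
nums[mid]=7>5: swap nums[11],nums[11]; hi=10 → [2,4,2,2,4,5,5,5,5,5,5,7,7]
end: lo=5, hi=10; nums = [2,4,2,2,4,5,5,5,5,5,5,7,7]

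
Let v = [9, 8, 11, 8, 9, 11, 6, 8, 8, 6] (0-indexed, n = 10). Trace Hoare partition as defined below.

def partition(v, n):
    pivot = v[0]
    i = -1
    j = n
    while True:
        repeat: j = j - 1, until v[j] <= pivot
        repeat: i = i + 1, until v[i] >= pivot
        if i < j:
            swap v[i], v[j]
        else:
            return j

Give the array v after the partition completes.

[6, 8, 8, 8, 8, 6, 11, 9, 11, 9]

pivot = v[0] = 9; i = -1, j = 10
j→9 (v[9]=6≤9), i→0 (v[0]=9≥9); i<j, swap → [6, 8, 11, 8, 9, 11, 6, 8, 8, 9]
j→8 (v[8]=8≤9), i→2 (v[2]=11≥9); i<j, swap → [6, 8, 8, 8, 9, 11, 6, 8, 11, 9]
j→7 (v[7]=8≤9), i→4 (v[4]=9≥9); i<j, swap → [6, 8, 8, 8, 8, 11, 6, 9, 11, 9]
j→6 (v[6]=6≤9), i→5 (v[5]=11≥9); i<j, swap → [6, 8, 8, 8, 8, 6, 11, 9, 11, 9]
j→5, i→6; i≥j, return j=5. v = [6, 8, 8, 8, 8, 6, 11, 9, 11, 9]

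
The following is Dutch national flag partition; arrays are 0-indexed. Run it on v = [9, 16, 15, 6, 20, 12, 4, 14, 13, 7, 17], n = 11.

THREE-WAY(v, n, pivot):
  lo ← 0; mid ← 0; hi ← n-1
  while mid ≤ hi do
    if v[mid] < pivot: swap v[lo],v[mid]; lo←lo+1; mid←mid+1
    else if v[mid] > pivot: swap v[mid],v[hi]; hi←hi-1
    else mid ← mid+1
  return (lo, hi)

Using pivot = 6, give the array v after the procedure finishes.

lo=0 mid=0 hi=10
9>6: swap(0,10), hi=9 ⇒ [17, 16, 15, 6, 20, 12, 4, 14, 13, 7, 9]
17>6: swap(0,9), hi=8 ⇒ [7, 16, 15, 6, 20, 12, 4, 14, 13, 17, 9]
7>6: swap(0,8), hi=7 ⇒ [13, 16, 15, 6, 20, 12, 4, 14, 7, 17, 9]
13>6: swap(0,7), hi=6 ⇒ [14, 16, 15, 6, 20, 12, 4, 13, 7, 17, 9]
14>6: swap(0,6), hi=5 ⇒ [4, 16, 15, 6, 20, 12, 14, 13, 7, 17, 9]
4<6: swap(0,0), lo=1 mid=1 ⇒ [4, 16, 15, 6, 20, 12, 14, 13, 7, 17, 9]
16>6: swap(1,5), hi=4 ⇒ [4, 12, 15, 6, 20, 16, 14, 13, 7, 17, 9]
12>6: swap(1,4), hi=3 ⇒ [4, 20, 15, 6, 12, 16, 14, 13, 7, 17, 9]
20>6: swap(1,3), hi=2 ⇒ [4, 6, 15, 20, 12, 16, 14, 13, 7, 17, 9]
6=6: mid=2
15>6: swap(2,2), hi=1 ⇒ [4, 6, 15, 20, 12, 16, 14, 13, 7, 17, 9]
done. lo=1 hi=1; v=[4, 6, 15, 20, 12, 16, 14, 13, 7, 17, 9]

[4, 6, 15, 20, 12, 16, 14, 13, 7, 17, 9]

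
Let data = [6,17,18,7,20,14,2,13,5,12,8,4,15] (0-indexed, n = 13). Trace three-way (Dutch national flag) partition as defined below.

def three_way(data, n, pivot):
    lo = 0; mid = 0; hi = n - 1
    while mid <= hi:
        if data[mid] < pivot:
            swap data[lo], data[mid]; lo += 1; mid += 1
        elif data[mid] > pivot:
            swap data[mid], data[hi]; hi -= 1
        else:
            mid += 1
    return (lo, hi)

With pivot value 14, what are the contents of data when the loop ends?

pivot = 14; lo=0, mid=0, hi=12
data[mid]=6<14: swap data[0],data[0]; lo=1,mid=1 → [6,17,18,7,20,14,2,13,5,12,8,4,15]
data[mid]=17>14: swap data[1],data[12]; hi=11 → [6,15,18,7,20,14,2,13,5,12,8,4,17]
data[mid]=15>14: swap data[1],data[11]; hi=10 → [6,4,18,7,20,14,2,13,5,12,8,15,17]
data[mid]=4<14: swap data[1],data[1]; lo=2,mid=2 → [6,4,18,7,20,14,2,13,5,12,8,15,17]
data[mid]=18>14: swap data[2],data[10]; hi=9 → [6,4,8,7,20,14,2,13,5,12,18,15,17]
data[mid]=8<14: swap data[2],data[2]; lo=3,mid=3 → [6,4,8,7,20,14,2,13,5,12,18,15,17]
data[mid]=7<14: swap data[3],data[3]; lo=4,mid=4 → [6,4,8,7,20,14,2,13,5,12,18,15,17]
data[mid]=20>14: swap data[4],data[9]; hi=8 → [6,4,8,7,12,14,2,13,5,20,18,15,17]
data[mid]=12<14: swap data[4],data[4]; lo=5,mid=5 → [6,4,8,7,12,14,2,13,5,20,18,15,17]
data[mid]=14=14: mid=6
data[mid]=2<14: swap data[5],data[6]; lo=6,mid=7 → [6,4,8,7,12,2,14,13,5,20,18,15,17]
data[mid]=13<14: swap data[6],data[7]; lo=7,mid=8 → [6,4,8,7,12,2,13,14,5,20,18,15,17]
data[mid]=5<14: swap data[7],data[8]; lo=8,mid=9 → [6,4,8,7,12,2,13,5,14,20,18,15,17]
end: lo=8, hi=8; data = [6,4,8,7,12,2,13,5,14,20,18,15,17]

[6,4,8,7,12,2,13,5,14,20,18,15,17]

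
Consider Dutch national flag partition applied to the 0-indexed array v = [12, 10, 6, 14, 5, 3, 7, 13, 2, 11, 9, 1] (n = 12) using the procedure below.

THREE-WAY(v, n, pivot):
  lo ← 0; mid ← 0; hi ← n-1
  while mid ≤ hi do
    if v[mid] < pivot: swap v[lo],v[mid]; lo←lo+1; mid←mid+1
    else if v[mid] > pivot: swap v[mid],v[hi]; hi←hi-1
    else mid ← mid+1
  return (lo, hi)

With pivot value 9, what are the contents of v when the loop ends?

[1, 6, 2, 5, 3, 7, 9, 13, 11, 14, 10, 12]

lo=0 mid=0 hi=11
12>9: swap(0,11), hi=10 ⇒ [1, 10, 6, 14, 5, 3, 7, 13, 2, 11, 9, 12]
1<9: swap(0,0), lo=1 mid=1 ⇒ [1, 10, 6, 14, 5, 3, 7, 13, 2, 11, 9, 12]
10>9: swap(1,10), hi=9 ⇒ [1, 9, 6, 14, 5, 3, 7, 13, 2, 11, 10, 12]
9=9: mid=2
6<9: swap(1,2), lo=2 mid=3 ⇒ [1, 6, 9, 14, 5, 3, 7, 13, 2, 11, 10, 12]
14>9: swap(3,9), hi=8 ⇒ [1, 6, 9, 11, 5, 3, 7, 13, 2, 14, 10, 12]
11>9: swap(3,8), hi=7 ⇒ [1, 6, 9, 2, 5, 3, 7, 13, 11, 14, 10, 12]
2<9: swap(2,3), lo=3 mid=4 ⇒ [1, 6, 2, 9, 5, 3, 7, 13, 11, 14, 10, 12]
5<9: swap(3,4), lo=4 mid=5 ⇒ [1, 6, 2, 5, 9, 3, 7, 13, 11, 14, 10, 12]
3<9: swap(4,5), lo=5 mid=6 ⇒ [1, 6, 2, 5, 3, 9, 7, 13, 11, 14, 10, 12]
7<9: swap(5,6), lo=6 mid=7 ⇒ [1, 6, 2, 5, 3, 7, 9, 13, 11, 14, 10, 12]
13>9: swap(7,7), hi=6 ⇒ [1, 6, 2, 5, 3, 7, 9, 13, 11, 14, 10, 12]
done. lo=6 hi=6; v=[1, 6, 2, 5, 3, 7, 9, 13, 11, 14, 10, 12]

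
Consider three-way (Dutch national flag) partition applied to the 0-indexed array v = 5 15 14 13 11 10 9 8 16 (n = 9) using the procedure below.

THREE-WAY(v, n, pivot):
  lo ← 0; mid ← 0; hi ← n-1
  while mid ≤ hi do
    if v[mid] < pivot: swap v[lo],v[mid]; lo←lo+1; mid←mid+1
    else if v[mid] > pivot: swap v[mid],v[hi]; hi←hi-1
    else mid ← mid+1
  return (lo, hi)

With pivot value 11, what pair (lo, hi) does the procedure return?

lo=0 mid=0 hi=8
5<11: swap(0,0), lo=1 mid=1 ⇒ 5 15 14 13 11 10 9 8 16
15>11: swap(1,8), hi=7 ⇒ 5 16 14 13 11 10 9 8 15
16>11: swap(1,7), hi=6 ⇒ 5 8 14 13 11 10 9 16 15
8<11: swap(1,1), lo=2 mid=2 ⇒ 5 8 14 13 11 10 9 16 15
14>11: swap(2,6), hi=5 ⇒ 5 8 9 13 11 10 14 16 15
9<11: swap(2,2), lo=3 mid=3 ⇒ 5 8 9 13 11 10 14 16 15
13>11: swap(3,5), hi=4 ⇒ 5 8 9 10 11 13 14 16 15
10<11: swap(3,3), lo=4 mid=4 ⇒ 5 8 9 10 11 13 14 16 15
11=11: mid=5
done. lo=4 hi=4; v=5 8 9 10 11 13 14 16 15

(4, 4)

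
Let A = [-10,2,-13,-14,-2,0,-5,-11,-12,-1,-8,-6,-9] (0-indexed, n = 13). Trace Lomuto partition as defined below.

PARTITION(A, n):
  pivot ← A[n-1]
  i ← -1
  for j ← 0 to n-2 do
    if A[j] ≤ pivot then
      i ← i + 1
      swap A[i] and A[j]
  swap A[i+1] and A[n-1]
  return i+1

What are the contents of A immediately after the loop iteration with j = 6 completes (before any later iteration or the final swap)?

[-10,-13,-14,2,-2,0,-5,-11,-12,-1,-8,-6,-9]

pivot=-9, i=-1
j=0: -10≤-9, i=0, swap(0,0) ⇒ [-10,2,-13,-14,-2,0,-5,-11,-12,-1,-8,-6,-9]
j=1: 2>-9, skip
j=2: -13≤-9, i=1, swap(1,2) ⇒ [-10,-13,2,-14,-2,0,-5,-11,-12,-1,-8,-6,-9]
j=3: -14≤-9, i=2, swap(2,3) ⇒ [-10,-13,-14,2,-2,0,-5,-11,-12,-1,-8,-6,-9]
j=4: -2>-9, skip
j=5: 0>-9, skip
j=6: -5>-9, skip
(after j=6) A = [-10,-13,-14,2,-2,0,-5,-11,-12,-1,-8,-6,-9]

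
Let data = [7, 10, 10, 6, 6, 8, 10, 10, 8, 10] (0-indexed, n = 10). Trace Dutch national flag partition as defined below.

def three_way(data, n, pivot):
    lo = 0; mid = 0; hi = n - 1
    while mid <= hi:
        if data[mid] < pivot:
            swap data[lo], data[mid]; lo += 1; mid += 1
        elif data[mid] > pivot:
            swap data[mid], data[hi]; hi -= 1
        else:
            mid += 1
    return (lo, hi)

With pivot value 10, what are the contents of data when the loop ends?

[7, 6, 6, 8, 8, 10, 10, 10, 10, 10]

pivot = 10; lo=0, mid=0, hi=9
data[mid]=7<10: swap data[0],data[0]; lo=1,mid=1 → [7, 10, 10, 6, 6, 8, 10, 10, 8, 10]
data[mid]=10=10: mid=2
data[mid]=10=10: mid=3
data[mid]=6<10: swap data[1],data[3]; lo=2,mid=4 → [7, 6, 10, 10, 6, 8, 10, 10, 8, 10]
data[mid]=6<10: swap data[2],data[4]; lo=3,mid=5 → [7, 6, 6, 10, 10, 8, 10, 10, 8, 10]
data[mid]=8<10: swap data[3],data[5]; lo=4,mid=6 → [7, 6, 6, 8, 10, 10, 10, 10, 8, 10]
data[mid]=10=10: mid=7
data[mid]=10=10: mid=8
data[mid]=8<10: swap data[4],data[8]; lo=5,mid=9 → [7, 6, 6, 8, 8, 10, 10, 10, 10, 10]
data[mid]=10=10: mid=10
end: lo=5, hi=9; data = [7, 6, 6, 8, 8, 10, 10, 10, 10, 10]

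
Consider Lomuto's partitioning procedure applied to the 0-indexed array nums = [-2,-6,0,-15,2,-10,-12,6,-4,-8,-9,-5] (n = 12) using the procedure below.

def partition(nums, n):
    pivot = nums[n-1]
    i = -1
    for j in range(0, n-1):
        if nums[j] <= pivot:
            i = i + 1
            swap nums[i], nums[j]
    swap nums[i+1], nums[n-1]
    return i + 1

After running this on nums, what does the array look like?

pivot = nums[11] = -5; i = -1
j=0: nums[0]=-2 > -5 → no swap
j=1: nums[1]=-6 ≤ -5 → i=0, swap nums[0],nums[1] → [-6,-2,0,-15,2,-10,-12,6,-4,-8,-9,-5]
j=2: nums[2]=0 > -5 → no swap
j=3: nums[3]=-15 ≤ -5 → i=1, swap nums[1],nums[3] → [-6,-15,0,-2,2,-10,-12,6,-4,-8,-9,-5]
j=4: nums[4]=2 > -5 → no swap
j=5: nums[5]=-10 ≤ -5 → i=2, swap nums[2],nums[5] → [-6,-15,-10,-2,2,0,-12,6,-4,-8,-9,-5]
j=6: nums[6]=-12 ≤ -5 → i=3, swap nums[3],nums[6] → [-6,-15,-10,-12,2,0,-2,6,-4,-8,-9,-5]
j=7: nums[7]=6 > -5 → no swap
j=8: nums[8]=-4 > -5 → no swap
j=9: nums[9]=-8 ≤ -5 → i=4, swap nums[4],nums[9] → [-6,-15,-10,-12,-8,0,-2,6,-4,2,-9,-5]
j=10: nums[10]=-9 ≤ -5 → i=5, swap nums[5],nums[10] → [-6,-15,-10,-12,-8,-9,-2,6,-4,2,0,-5]
final swap nums[6],nums[11] → [-6,-15,-10,-12,-8,-9,-5,6,-4,2,0,-2]; return 6

[-6,-15,-10,-12,-8,-9,-5,6,-4,2,0,-2]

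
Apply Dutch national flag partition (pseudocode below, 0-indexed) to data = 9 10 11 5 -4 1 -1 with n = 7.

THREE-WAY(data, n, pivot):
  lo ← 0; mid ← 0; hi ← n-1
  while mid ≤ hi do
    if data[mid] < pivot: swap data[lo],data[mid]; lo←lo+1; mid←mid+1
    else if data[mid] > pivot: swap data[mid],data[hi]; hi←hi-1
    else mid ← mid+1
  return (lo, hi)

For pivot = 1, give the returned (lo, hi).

(2, 2)

pivot = 1; lo=0, mid=0, hi=6
data[mid]=9>1: swap data[0],data[6]; hi=5 → -1 10 11 5 -4 1 9
data[mid]=-1<1: swap data[0],data[0]; lo=1,mid=1 → -1 10 11 5 -4 1 9
data[mid]=10>1: swap data[1],data[5]; hi=4 → -1 1 11 5 -4 10 9
data[mid]=1=1: mid=2
data[mid]=11>1: swap data[2],data[4]; hi=3 → -1 1 -4 5 11 10 9
data[mid]=-4<1: swap data[1],data[2]; lo=2,mid=3 → -1 -4 1 5 11 10 9
data[mid]=5>1: swap data[3],data[3]; hi=2 → -1 -4 1 5 11 10 9
end: lo=2, hi=2; data = -1 -4 1 5 11 10 9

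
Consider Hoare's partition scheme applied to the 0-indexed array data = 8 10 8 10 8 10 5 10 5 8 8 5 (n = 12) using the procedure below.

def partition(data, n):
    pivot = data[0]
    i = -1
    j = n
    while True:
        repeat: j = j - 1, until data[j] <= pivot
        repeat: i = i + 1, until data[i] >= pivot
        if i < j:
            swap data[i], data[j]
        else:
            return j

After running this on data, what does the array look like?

5 8 8 5 5 10 8 10 10 8 10 8

pivot = data[0] = 8; i = -1, j = 12
j→11 (data[11]=5≤8), i→0 (data[0]=8≥8); i<j, swap → 5 10 8 10 8 10 5 10 5 8 8 8
j→10 (data[10]=8≤8), i→1 (data[1]=10≥8); i<j, swap → 5 8 8 10 8 10 5 10 5 8 10 8
j→9 (data[9]=8≤8), i→2 (data[2]=8≥8); i<j, swap → 5 8 8 10 8 10 5 10 5 8 10 8
j→8 (data[8]=5≤8), i→3 (data[3]=10≥8); i<j, swap → 5 8 8 5 8 10 5 10 10 8 10 8
j→6 (data[6]=5≤8), i→4 (data[4]=8≥8); i<j, swap → 5 8 8 5 5 10 8 10 10 8 10 8
j→4, i→5; i≥j, return j=4. data = 5 8 8 5 5 10 8 10 10 8 10 8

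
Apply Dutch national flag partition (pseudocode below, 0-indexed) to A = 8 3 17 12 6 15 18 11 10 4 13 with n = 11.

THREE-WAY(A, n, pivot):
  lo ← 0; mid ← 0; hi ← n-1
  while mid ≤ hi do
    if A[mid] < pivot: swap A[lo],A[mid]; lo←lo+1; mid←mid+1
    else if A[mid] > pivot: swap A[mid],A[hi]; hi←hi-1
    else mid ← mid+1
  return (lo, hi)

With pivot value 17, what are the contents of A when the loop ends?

pivot = 17; lo=0, mid=0, hi=10
A[mid]=8<17: swap A[0],A[0]; lo=1,mid=1 → 8 3 17 12 6 15 18 11 10 4 13
A[mid]=3<17: swap A[1],A[1]; lo=2,mid=2 → 8 3 17 12 6 15 18 11 10 4 13
A[mid]=17=17: mid=3
A[mid]=12<17: swap A[2],A[3]; lo=3,mid=4 → 8 3 12 17 6 15 18 11 10 4 13
A[mid]=6<17: swap A[3],A[4]; lo=4,mid=5 → 8 3 12 6 17 15 18 11 10 4 13
A[mid]=15<17: swap A[4],A[5]; lo=5,mid=6 → 8 3 12 6 15 17 18 11 10 4 13
A[mid]=18>17: swap A[6],A[10]; hi=9 → 8 3 12 6 15 17 13 11 10 4 18
A[mid]=13<17: swap A[5],A[6]; lo=6,mid=7 → 8 3 12 6 15 13 17 11 10 4 18
A[mid]=11<17: swap A[6],A[7]; lo=7,mid=8 → 8 3 12 6 15 13 11 17 10 4 18
A[mid]=10<17: swap A[7],A[8]; lo=8,mid=9 → 8 3 12 6 15 13 11 10 17 4 18
A[mid]=4<17: swap A[8],A[9]; lo=9,mid=10 → 8 3 12 6 15 13 11 10 4 17 18
end: lo=9, hi=9; A = 8 3 12 6 15 13 11 10 4 17 18

8 3 12 6 15 13 11 10 4 17 18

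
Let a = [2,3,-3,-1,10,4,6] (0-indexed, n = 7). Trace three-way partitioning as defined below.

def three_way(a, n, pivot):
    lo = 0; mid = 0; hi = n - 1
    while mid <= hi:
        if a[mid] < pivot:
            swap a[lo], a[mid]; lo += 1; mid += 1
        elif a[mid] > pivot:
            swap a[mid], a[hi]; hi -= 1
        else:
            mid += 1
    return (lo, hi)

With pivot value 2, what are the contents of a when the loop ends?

[-1,-3,2,10,4,6,3]

pivot = 2; lo=0, mid=0, hi=6
a[mid]=2=2: mid=1
a[mid]=3>2: swap a[1],a[6]; hi=5 → [2,6,-3,-1,10,4,3]
a[mid]=6>2: swap a[1],a[5]; hi=4 → [2,4,-3,-1,10,6,3]
a[mid]=4>2: swap a[1],a[4]; hi=3 → [2,10,-3,-1,4,6,3]
a[mid]=10>2: swap a[1],a[3]; hi=2 → [2,-1,-3,10,4,6,3]
a[mid]=-1<2: swap a[0],a[1]; lo=1,mid=2 → [-1,2,-3,10,4,6,3]
a[mid]=-3<2: swap a[1],a[2]; lo=2,mid=3 → [-1,-3,2,10,4,6,3]
end: lo=2, hi=2; a = [-1,-3,2,10,4,6,3]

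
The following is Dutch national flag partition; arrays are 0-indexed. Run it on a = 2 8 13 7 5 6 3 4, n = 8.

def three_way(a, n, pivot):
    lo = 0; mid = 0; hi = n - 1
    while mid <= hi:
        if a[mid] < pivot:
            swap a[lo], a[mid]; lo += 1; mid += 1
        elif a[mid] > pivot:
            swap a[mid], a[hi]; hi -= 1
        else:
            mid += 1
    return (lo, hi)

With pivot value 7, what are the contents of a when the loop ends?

lo=0 mid=0 hi=7
2<7: swap(0,0), lo=1 mid=1 ⇒ 2 8 13 7 5 6 3 4
8>7: swap(1,7), hi=6 ⇒ 2 4 13 7 5 6 3 8
4<7: swap(1,1), lo=2 mid=2 ⇒ 2 4 13 7 5 6 3 8
13>7: swap(2,6), hi=5 ⇒ 2 4 3 7 5 6 13 8
3<7: swap(2,2), lo=3 mid=3 ⇒ 2 4 3 7 5 6 13 8
7=7: mid=4
5<7: swap(3,4), lo=4 mid=5 ⇒ 2 4 3 5 7 6 13 8
6<7: swap(4,5), lo=5 mid=6 ⇒ 2 4 3 5 6 7 13 8
done. lo=5 hi=5; a=2 4 3 5 6 7 13 8

2 4 3 5 6 7 13 8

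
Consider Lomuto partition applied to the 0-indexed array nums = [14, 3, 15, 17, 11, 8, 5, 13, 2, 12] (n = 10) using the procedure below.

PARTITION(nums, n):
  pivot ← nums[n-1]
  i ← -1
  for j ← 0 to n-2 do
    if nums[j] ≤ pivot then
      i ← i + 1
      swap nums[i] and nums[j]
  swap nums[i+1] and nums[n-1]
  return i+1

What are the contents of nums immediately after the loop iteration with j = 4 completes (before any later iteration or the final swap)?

[3, 11, 15, 17, 14, 8, 5, 13, 2, 12]

pivot = nums[9] = 12; i = -1
j=0: nums[0]=14 > 12 → no swap
j=1: nums[1]=3 ≤ 12 → i=0, swap nums[0],nums[1] → [3, 14, 15, 17, 11, 8, 5, 13, 2, 12]
j=2: nums[2]=15 > 12 → no swap
j=3: nums[3]=17 > 12 → no swap
j=4: nums[4]=11 ≤ 12 → i=1, swap nums[1],nums[4] → [3, 11, 15, 17, 14, 8, 5, 13, 2, 12]
(after j=4) nums = [3, 11, 15, 17, 14, 8, 5, 13, 2, 12]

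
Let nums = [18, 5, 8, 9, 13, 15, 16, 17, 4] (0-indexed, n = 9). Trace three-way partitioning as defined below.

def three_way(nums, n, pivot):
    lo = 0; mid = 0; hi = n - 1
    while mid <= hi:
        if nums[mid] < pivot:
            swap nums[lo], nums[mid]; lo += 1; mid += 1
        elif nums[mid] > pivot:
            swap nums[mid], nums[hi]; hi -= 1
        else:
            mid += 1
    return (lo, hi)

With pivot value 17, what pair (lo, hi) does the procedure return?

(7, 7)

pivot = 17; lo=0, mid=0, hi=8
nums[mid]=18>17: swap nums[0],nums[8]; hi=7 → [4, 5, 8, 9, 13, 15, 16, 17, 18]
nums[mid]=4<17: swap nums[0],nums[0]; lo=1,mid=1 → [4, 5, 8, 9, 13, 15, 16, 17, 18]
nums[mid]=5<17: swap nums[1],nums[1]; lo=2,mid=2 → [4, 5, 8, 9, 13, 15, 16, 17, 18]
nums[mid]=8<17: swap nums[2],nums[2]; lo=3,mid=3 → [4, 5, 8, 9, 13, 15, 16, 17, 18]
nums[mid]=9<17: swap nums[3],nums[3]; lo=4,mid=4 → [4, 5, 8, 9, 13, 15, 16, 17, 18]
nums[mid]=13<17: swap nums[4],nums[4]; lo=5,mid=5 → [4, 5, 8, 9, 13, 15, 16, 17, 18]
nums[mid]=15<17: swap nums[5],nums[5]; lo=6,mid=6 → [4, 5, 8, 9, 13, 15, 16, 17, 18]
nums[mid]=16<17: swap nums[6],nums[6]; lo=7,mid=7 → [4, 5, 8, 9, 13, 15, 16, 17, 18]
nums[mid]=17=17: mid=8
end: lo=7, hi=7; nums = [4, 5, 8, 9, 13, 15, 16, 17, 18]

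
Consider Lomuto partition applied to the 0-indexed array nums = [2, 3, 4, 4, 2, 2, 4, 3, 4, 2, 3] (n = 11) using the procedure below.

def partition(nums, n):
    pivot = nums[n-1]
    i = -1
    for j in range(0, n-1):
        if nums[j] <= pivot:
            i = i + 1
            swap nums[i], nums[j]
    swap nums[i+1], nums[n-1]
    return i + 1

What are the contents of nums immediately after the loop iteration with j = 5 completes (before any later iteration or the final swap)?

[2, 3, 2, 2, 4, 4, 4, 3, 4, 2, 3]

pivot = nums[10] = 3; i = -1
j=0: nums[0]=2 ≤ 3 → i=0, swap nums[0],nums[0] (no change) → [2, 3, 4, 4, 2, 2, 4, 3, 4, 2, 3]
j=1: nums[1]=3 ≤ 3 → i=1, swap nums[1],nums[1] (no change) → [2, 3, 4, 4, 2, 2, 4, 3, 4, 2, 3]
j=2: nums[2]=4 > 3 → no swap
j=3: nums[3]=4 > 3 → no swap
j=4: nums[4]=2 ≤ 3 → i=2, swap nums[2],nums[4] → [2, 3, 2, 4, 4, 2, 4, 3, 4, 2, 3]
j=5: nums[5]=2 ≤ 3 → i=3, swap nums[3],nums[5] → [2, 3, 2, 2, 4, 4, 4, 3, 4, 2, 3]
(after j=5) nums = [2, 3, 2, 2, 4, 4, 4, 3, 4, 2, 3]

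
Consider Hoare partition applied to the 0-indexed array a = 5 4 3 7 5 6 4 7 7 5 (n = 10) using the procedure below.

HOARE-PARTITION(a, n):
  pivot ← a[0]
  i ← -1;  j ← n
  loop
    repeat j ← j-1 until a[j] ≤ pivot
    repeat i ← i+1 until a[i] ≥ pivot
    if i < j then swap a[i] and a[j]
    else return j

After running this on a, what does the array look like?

pivot = a[0] = 5; i = -1, j = 10
j→9 (a[9]=5≤5), i→0 (a[0]=5≥5); i<j, swap → 5 4 3 7 5 6 4 7 7 5
j→6 (a[6]=4≤5), i→3 (a[3]=7≥5); i<j, swap → 5 4 3 4 5 6 7 7 7 5
j→4, i→4; i≥j, return j=4. a = 5 4 3 4 5 6 7 7 7 5

5 4 3 4 5 6 7 7 7 5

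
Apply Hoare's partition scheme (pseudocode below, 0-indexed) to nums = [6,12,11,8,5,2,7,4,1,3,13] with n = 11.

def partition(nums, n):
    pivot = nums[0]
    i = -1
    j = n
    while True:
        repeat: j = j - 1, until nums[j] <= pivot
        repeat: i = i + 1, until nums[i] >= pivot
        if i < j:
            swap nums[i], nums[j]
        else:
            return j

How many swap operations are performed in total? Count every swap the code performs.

pivot = nums[0] = 6; i = -1, j = 11
j→9 (nums[9]=3≤6), i→0 (nums[0]=6≥6); i<j, swap → [3,12,11,8,5,2,7,4,1,6,13]
j→8 (nums[8]=1≤6), i→1 (nums[1]=12≥6); i<j, swap → [3,1,11,8,5,2,7,4,12,6,13]
j→7 (nums[7]=4≤6), i→2 (nums[2]=11≥6); i<j, swap → [3,1,4,8,5,2,7,11,12,6,13]
j→5 (nums[5]=2≤6), i→3 (nums[3]=8≥6); i<j, swap → [3,1,4,2,5,8,7,11,12,6,13]
j→4, i→5; i≥j, return j=4. nums = [3,1,4,2,5,8,7,11,12,6,13]

4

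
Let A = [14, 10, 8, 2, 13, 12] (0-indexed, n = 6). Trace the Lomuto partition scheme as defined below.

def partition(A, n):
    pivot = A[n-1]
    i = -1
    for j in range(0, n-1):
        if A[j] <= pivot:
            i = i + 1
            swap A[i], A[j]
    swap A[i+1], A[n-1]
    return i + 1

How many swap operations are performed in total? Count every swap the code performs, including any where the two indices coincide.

4

pivot=12, i=-1
j=0: 14>12, skip
j=1: 10≤12, i=0, swap(0,1) ⇒ [10, 14, 8, 2, 13, 12]
j=2: 8≤12, i=1, swap(1,2) ⇒ [10, 8, 14, 2, 13, 12]
j=3: 2≤12, i=2, swap(2,3) ⇒ [10, 8, 2, 14, 13, 12]
j=4: 13>12, skip
swap(3,5) ⇒ [10, 8, 2, 12, 13, 14]; return 3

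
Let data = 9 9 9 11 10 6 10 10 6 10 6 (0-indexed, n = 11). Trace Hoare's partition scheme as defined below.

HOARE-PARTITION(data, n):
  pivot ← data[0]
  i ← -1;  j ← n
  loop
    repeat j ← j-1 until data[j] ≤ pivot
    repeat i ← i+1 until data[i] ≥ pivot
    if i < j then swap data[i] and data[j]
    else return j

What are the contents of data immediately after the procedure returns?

pivot = data[0] = 9; i = -1, j = 11
j→10 (data[10]=6≤9), i→0 (data[0]=9≥9); i<j, swap → 6 9 9 11 10 6 10 10 6 10 9
j→8 (data[8]=6≤9), i→1 (data[1]=9≥9); i<j, swap → 6 6 9 11 10 6 10 10 9 10 9
j→5 (data[5]=6≤9), i→2 (data[2]=9≥9); i<j, swap → 6 6 6 11 10 9 10 10 9 10 9
j→2, i→3; i≥j, return j=2. data = 6 6 6 11 10 9 10 10 9 10 9

6 6 6 11 10 9 10 10 9 10 9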